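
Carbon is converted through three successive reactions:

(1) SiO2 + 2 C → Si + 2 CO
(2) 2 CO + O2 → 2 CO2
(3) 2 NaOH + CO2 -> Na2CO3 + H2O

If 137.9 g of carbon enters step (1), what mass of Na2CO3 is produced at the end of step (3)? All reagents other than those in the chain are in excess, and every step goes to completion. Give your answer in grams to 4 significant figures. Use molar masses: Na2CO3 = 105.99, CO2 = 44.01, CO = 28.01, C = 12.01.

n(C) = 137.9 / 12.01 = 11.482 mol.
Reaction (1): C→CO ratio 2:2 ⇒ n(CO) = 11.482 mol.
Reaction (2): CO→CO2 ratio 2:2 ⇒ n(CO2) = 11.482 mol.
Reaction (3): CO2→Na2CO3 ratio 1:1 ⇒ n(Na2CO3) = 11.482 mol.
Mass of Na2CO3 = 11.482 × 105.99 = 1217.0 g.

1217 g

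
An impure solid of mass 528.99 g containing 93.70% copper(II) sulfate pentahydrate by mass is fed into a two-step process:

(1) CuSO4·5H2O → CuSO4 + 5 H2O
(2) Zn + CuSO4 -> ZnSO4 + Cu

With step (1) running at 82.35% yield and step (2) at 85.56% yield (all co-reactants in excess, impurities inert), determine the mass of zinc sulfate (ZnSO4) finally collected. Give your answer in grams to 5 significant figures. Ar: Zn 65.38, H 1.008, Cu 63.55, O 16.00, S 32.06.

225.80 g

Pure CuSO4·5H2O = 528.99 × 0.9370 = 495.664 g.
M(CuSO4·5H2O) = 63.55 + 32.06 + 9(16.00) + 10(1.008) = 249.69 g/mol.
M(ZnSO4) = 65.38 + 32.06 + 4(16.00) = 161.44 g/mol.
n(CuSO4·5H2O) = 495.664 / 249.69 = 1.98512 mol.
Step 1 (CuSO4·5H2O:CuSO4 = 1:1): theoretical n(CuSO4) = 1.98512 mol; at 82.35% yield, n(CuSO4) = 1.63474 mol.
Step 2 (CuSO4:ZnSO4 = 1:1): theoretical n(ZnSO4) = 1.63474 mol, so theoretical mass = 1.63474 × 161.44 = 263.913 g.
At 85.56% yield, actual mass of ZnSO4 = 263.913 × 0.8556 = 225.804 g.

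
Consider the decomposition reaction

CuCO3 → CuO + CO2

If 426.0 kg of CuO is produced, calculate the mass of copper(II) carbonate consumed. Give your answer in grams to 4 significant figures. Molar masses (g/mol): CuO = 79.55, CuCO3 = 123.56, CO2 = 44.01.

Convert: 426.0 kg = 426000 g.
n(CuO) = 426000 g / 79.55 g/mol = 5355.1 mol.
From the equation the CuO:CuCO3 mole ratio is 1:1, so n(CuCO3) = 5355.1 × 1/1 = 5355.1 mol.
Mass of CuCO3 = 5355.1 mol × 123.56 g/mol = 661680 g.

661700 g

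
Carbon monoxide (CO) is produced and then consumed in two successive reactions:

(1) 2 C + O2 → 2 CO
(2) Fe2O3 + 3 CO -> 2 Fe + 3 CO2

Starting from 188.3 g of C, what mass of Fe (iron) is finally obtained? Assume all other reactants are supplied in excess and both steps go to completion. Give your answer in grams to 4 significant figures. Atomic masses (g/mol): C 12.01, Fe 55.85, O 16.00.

583.8 g

M(C) = 12.01 g/mol.
M(Fe) = 55.85 g/mol.
n(C) = 188.30 / 12.01 = 15.679 mol.
Step 1 gives a 2:2 ratio of C to CO, so n(CO) = 15.679 mol.
In step 2 the CO:Fe ratio is 3:2, so n(Fe) = 10.452 mol.
Mass of Fe = 10.452 × 55.85 = 583.77 g.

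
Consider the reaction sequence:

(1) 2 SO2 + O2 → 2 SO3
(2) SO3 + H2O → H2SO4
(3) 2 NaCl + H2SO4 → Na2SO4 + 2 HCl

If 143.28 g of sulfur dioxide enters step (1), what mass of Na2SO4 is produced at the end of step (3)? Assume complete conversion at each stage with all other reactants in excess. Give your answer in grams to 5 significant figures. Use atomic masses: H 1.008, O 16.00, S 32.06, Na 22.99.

M(SO2) = 32.06 + 2(16.00) = 64.06 g/mol.
M(Na2SO4) = 2(22.99) + 32.06 + 4(16.00) = 142.04 g/mol.
n(SO2) = 143.28 / 64.06 = 2.23665 mol.
Reaction (1): SO2→SO3 ratio 2:2 ⇒ n(SO3) = 2.23665 mol.
Reaction (2): SO3→H2SO4 ratio 1:1 ⇒ n(H2SO4) = 2.23665 mol.
Reaction (3): H2SO4→Na2SO4 ratio 1:1 ⇒ n(Na2SO4) = 2.23665 mol.
Mass of Na2SO4 = 2.23665 × 142.04 = 317.694 g.

317.69 g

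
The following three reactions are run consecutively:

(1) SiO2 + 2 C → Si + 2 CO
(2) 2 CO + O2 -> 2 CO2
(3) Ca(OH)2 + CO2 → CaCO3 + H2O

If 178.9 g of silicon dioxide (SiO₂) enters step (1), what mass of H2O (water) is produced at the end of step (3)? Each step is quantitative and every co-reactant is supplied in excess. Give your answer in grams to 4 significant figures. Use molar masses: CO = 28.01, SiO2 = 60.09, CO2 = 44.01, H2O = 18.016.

n(SiO2) = 178.9 / 60.09 = 2.9772 mol.
Reaction (1): SiO2→CO ratio 1:2 ⇒ n(CO) = 5.9544 mol.
Reaction (2): CO→CO2 ratio 2:2 ⇒ n(CO2) = 5.9544 mol.
Reaction (3): CO2→H2O ratio 1:1 ⇒ n(H2O) = 5.9544 mol.
Mass of H2O = 5.9544 × 18.016 = 107.27 g.

107.3 g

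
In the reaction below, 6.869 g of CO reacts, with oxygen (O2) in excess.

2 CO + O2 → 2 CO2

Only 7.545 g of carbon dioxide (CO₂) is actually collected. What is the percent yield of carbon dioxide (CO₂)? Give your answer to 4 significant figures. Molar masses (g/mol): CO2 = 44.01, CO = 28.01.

n(CO) = 6.8690 g / 28.01 g/mol = 0.24523 mol.
From the equation the CO:CO2 mole ratio is 2:2, so n(CO2) = 0.24523 × 2/2 = 0.24523 mol.
Mass of CO2 = 0.24523 mol × 44.01 g/mol = 10.793 g.
This is the theoretical yield. Percent yield = 7.545 g / 10.793 g × 100% = 69.908%.

69.91 %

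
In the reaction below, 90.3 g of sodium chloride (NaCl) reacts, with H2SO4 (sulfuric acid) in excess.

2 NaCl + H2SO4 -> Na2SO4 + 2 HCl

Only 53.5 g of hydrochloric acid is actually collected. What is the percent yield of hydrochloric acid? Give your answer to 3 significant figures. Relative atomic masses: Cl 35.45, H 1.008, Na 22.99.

95.0 %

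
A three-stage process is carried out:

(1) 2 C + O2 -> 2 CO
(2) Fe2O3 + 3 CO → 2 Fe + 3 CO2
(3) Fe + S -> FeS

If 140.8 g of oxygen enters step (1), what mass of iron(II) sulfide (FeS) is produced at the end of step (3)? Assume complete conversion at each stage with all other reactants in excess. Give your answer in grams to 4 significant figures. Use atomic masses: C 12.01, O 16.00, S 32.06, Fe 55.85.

M(O2) = 2(16.00) = 32.00 g/mol.
M(FeS) = 55.85 + 32.06 = 87.91 g/mol.
n(O2) = 140.8 / 32.00 = 4.4000 mol.
Reaction (1): O2→CO ratio 1:2 ⇒ n(CO) = 8.8000 mol.
Reaction (2): CO→Fe ratio 3:2 ⇒ n(Fe) = 5.8667 mol.
Reaction (3): Fe→FeS ratio 1:1 ⇒ n(FeS) = 5.8667 mol.
Mass of FeS = 5.8667 × 87.91 = 515.74 g.

515.7 g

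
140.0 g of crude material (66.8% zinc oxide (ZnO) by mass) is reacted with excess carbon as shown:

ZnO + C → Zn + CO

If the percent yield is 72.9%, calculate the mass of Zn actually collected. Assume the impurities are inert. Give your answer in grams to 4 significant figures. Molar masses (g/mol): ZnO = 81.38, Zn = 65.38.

54.77 g

Pure ZnO available = 140.0 g × 0.668 = 93.520 g.
n(ZnO) = 93.520 g / 81.38 g/mol = 1.1492 mol.
From the equation the ZnO:Zn mole ratio is 1:1, so n(Zn) = 1.1492 × 1/1 = 1.1492 mol.
Mass of Zn = 1.1492 mol × 65.38 g/mol = 75.133 g.
Actual mass collected = 75.133 g × 0.729 = 54.772 g.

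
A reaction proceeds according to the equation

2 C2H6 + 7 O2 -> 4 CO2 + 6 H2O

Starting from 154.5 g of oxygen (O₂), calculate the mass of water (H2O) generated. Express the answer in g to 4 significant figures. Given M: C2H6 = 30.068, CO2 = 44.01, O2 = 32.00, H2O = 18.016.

74.56 g

n(O2) = 154.50 g / 32.00 g/mol = 4.8281 mol.
From the equation the O2:H2O mole ratio is 7:6, so n(H2O) = 4.8281 × 6/7 = 4.1384 mol.
Mass of H2O = 4.1384 mol × 18.016 g/mol = 74.557 g.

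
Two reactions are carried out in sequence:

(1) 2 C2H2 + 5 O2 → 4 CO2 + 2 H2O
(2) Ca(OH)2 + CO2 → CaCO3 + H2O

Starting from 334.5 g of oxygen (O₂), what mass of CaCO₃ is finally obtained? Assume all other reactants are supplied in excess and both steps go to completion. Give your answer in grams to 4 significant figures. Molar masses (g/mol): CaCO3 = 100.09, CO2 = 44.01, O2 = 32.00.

n(O2) = 334.50 / 32.00 = 10.453 mol.
Step 1 gives a 5:4 ratio of O2 to CO2, so n(CO2) = 8.3625 mol.
In step 2 the CO2:CaCO3 ratio is 1:1, so n(CaCO3) = 8.3625 mol.
Mass of CaCO3 = 8.3625 × 100.09 = 837.00 g.

837.0 g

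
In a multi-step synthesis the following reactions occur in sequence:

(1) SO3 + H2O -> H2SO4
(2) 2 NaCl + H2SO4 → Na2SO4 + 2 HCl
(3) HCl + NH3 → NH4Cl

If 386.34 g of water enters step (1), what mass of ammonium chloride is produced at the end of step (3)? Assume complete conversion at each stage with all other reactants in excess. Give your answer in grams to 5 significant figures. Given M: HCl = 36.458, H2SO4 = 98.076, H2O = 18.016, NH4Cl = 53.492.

n(H2O) = 386.34 / 18.016 = 21.4443 mol.
Reaction (1): H2O→H2SO4 ratio 1:1 ⇒ n(H2SO4) = 21.4443 mol.
Reaction (2): H2SO4→HCl ratio 1:2 ⇒ n(HCl) = 42.8885 mol.
Reaction (3): HCl→NH4Cl ratio 1:1 ⇒ n(NH4Cl) = 42.8885 mol.
Mass of NH4Cl = 42.8885 × 53.492 = 2294.19 g.

2294.2 g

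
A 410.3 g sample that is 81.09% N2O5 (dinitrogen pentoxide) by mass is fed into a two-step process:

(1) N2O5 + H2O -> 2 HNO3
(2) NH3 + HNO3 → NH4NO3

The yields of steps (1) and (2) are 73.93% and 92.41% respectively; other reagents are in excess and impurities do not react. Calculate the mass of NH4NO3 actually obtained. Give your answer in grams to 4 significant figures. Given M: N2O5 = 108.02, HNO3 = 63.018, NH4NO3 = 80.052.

Pure N2O5 = 410.3 × 0.8109 = 332.71 g.
n(N2O5) = 332.71 / 108.02 = 3.0801 mol.
Step 1 (N2O5:HNO3 = 1:2): theoretical n(HNO3) = 6.1602 mol; at 73.93% yield, n(HNO3) = 4.5542 mol.
Step 2 (HNO3:NH4NO3 = 1:1): theoretical n(NH4NO3) = 4.5542 mol, so theoretical mass = 4.5542 × 80.052 = 364.58 g.
At 92.41% yield, actual mass of NH4NO3 = 364.58 × 0.9241 = 336.90 g.

336.9 g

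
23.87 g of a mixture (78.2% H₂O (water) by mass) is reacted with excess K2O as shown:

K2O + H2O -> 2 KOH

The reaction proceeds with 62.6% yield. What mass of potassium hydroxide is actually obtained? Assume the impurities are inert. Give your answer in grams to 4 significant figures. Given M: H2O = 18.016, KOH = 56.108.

72.78 g

Pure H2O available = 23.87 g × 0.782 = 18.666 g.
n(H2O) = 18.666 g / 18.016 g/mol = 1.0361 mol.
From the equation the H2O:KOH mole ratio is 1:2, so n(KOH) = 1.0361 × 2/1 = 2.0722 mol.
Mass of KOH = 2.0722 mol × 56.108 g/mol = 116.27 g.
Actual mass collected = 116.27 g × 0.626 = 72.783 g.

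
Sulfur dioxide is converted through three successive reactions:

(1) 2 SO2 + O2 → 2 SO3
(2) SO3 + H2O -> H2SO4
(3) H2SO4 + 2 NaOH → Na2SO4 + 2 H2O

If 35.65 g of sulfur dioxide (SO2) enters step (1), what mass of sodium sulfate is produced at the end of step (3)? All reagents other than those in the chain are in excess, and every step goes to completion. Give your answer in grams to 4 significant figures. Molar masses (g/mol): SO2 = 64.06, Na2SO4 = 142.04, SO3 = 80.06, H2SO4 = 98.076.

n(SO2) = 35.65 / 64.06 = 0.55651 mol.
Reaction (1): SO2→SO3 ratio 2:2 ⇒ n(SO3) = 0.55651 mol.
Reaction (2): SO3→H2SO4 ratio 1:1 ⇒ n(H2SO4) = 0.55651 mol.
Reaction (3): H2SO4→Na2SO4 ratio 1:1 ⇒ n(Na2SO4) = 0.55651 mol.
Mass of Na2SO4 = 0.55651 × 142.04 = 79.047 g.

79.05 g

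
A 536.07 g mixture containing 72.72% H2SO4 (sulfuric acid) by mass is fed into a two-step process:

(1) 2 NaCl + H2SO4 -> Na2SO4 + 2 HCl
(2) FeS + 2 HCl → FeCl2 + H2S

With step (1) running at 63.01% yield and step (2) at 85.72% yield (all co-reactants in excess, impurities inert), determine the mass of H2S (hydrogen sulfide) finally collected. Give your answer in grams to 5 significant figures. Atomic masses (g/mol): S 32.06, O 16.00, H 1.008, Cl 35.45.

Pure H2SO4 = 536.07 × 0.7272 = 389.830 g.
M(H2SO4) = 2(1.008) + 32.06 + 4(16.00) = 98.076 g/mol.
M(H2S) = 2(1.008) + 32.06 = 34.076 g/mol.
n(H2SO4) = 389.830 / 98.076 = 3.97478 mol.
Step 1 (H2SO4:HCl = 1:2): theoretical n(HCl) = 7.94955 mol; at 63.01% yield, n(HCl) = 5.00901 mol.
Step 2 (HCl:H2S = 2:1): theoretical n(H2S) = 2.50451 mol, so theoretical mass = 2.50451 × 34.076 = 85.3436 g.
At 85.72% yield, actual mass of H2S = 85.3436 × 0.8572 = 73.1565 g.

73.156 g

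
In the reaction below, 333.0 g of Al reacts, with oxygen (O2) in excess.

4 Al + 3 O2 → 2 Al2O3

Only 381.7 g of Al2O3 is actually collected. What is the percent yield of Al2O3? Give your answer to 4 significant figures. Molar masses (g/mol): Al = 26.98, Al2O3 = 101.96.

60.66 %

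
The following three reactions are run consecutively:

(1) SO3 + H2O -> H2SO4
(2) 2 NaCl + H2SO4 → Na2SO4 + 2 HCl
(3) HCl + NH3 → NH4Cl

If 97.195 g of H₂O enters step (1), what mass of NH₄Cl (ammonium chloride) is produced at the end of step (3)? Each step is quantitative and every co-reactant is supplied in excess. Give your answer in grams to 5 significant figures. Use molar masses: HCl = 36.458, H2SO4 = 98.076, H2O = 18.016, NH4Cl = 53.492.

n(H2O) = 97.195 / 18.016 = 5.39493 mol.
Reaction (1): H2O→H2SO4 ratio 1:1 ⇒ n(H2SO4) = 5.39493 mol.
Reaction (2): H2SO4→HCl ratio 1:2 ⇒ n(HCl) = 10.7899 mol.
Reaction (3): HCl→NH4Cl ratio 1:1 ⇒ n(NH4Cl) = 10.7899 mol.
Mass of NH4Cl = 10.7899 × 53.492 = 577.171 g.

577.17 g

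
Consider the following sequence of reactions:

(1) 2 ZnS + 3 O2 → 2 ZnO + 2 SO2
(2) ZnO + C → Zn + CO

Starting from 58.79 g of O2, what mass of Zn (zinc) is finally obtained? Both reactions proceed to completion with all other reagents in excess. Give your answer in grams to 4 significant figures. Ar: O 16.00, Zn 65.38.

M(O2) = 2(16.00) = 32.00 g/mol.
M(Zn) = 65.38 g/mol.
n(O2) = 58.790 / 32.00 = 1.8372 mol.
Step 1 gives a 3:2 ratio of O2 to ZnO, so n(ZnO) = 1.2248 mol.
In step 2 the ZnO:Zn ratio is 1:1, so n(Zn) = 1.2248 mol.
Mass of Zn = 1.2248 × 65.38 = 80.077 g.

80.08 g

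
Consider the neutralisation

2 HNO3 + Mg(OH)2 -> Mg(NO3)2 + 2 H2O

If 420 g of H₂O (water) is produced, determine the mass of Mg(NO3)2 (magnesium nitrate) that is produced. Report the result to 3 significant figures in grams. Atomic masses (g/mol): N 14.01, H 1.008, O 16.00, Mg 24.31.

1730 g

M(H2O) = 2(1.008) + 16.00 = 18.016 g/mol.
M(Mg(NO3)2) = 24.31 + 2(14.01) + 6(16.00) = 148.33 g/mol.
n(H2O) = 420.0 g / 18.016 g/mol = 23.31 mol.
From the equation the H2O:Mg(NO3)2 mole ratio is 2:1, so n(Mg(NO3)2) = 23.31 × 1/2 = 11.66 mol.
Mass of Mg(NO3)2 = 11.66 mol × 148.33 g/mol = 1729 g.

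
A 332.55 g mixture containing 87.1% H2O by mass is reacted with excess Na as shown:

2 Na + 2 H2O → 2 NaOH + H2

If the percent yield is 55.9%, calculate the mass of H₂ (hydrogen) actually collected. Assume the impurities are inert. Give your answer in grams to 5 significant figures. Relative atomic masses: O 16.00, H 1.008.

9.0592 g

Pure H2O available = 332.55 g × 0.871 = 289.651 g.
M(H2O) = 2(1.008) + 16.00 = 18.016 g/mol.
M(H2) = 2(1.008) = 2.016 g/mol.
n(H2O) = 289.651 g / 18.016 g/mol = 16.0774 mol.
From the equation the H2O:H2 mole ratio is 2:1, so n(H2) = 16.0774 × 1/2 = 8.03872 mol.
Mass of H2 = 8.03872 mol × 2.016 g/mol = 16.2061 g.
Actual mass collected = 16.2061 g × 0.559 = 9.05918 g.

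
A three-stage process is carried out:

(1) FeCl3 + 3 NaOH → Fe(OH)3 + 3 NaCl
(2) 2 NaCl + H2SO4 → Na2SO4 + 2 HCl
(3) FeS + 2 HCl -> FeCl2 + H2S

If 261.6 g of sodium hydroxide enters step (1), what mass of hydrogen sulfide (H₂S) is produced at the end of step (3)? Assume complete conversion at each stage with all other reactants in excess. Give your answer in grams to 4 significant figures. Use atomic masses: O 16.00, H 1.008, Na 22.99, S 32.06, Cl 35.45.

111.4 g

M(NaOH) = 22.99 + 16.00 + 1.008 = 39.998 g/mol.
M(H2S) = 2(1.008) + 32.06 = 34.076 g/mol.
n(NaOH) = 261.6 / 39.998 = 6.5403 mol.
Reaction (1): NaOH→NaCl ratio 3:3 ⇒ n(NaCl) = 6.5403 mol.
Reaction (2): NaCl→HCl ratio 2:2 ⇒ n(HCl) = 6.5403 mol.
Reaction (3): HCl→H2S ratio 2:1 ⇒ n(H2S) = 3.2702 mol.
Mass of H2S = 3.2702 × 34.076 = 111.43 g.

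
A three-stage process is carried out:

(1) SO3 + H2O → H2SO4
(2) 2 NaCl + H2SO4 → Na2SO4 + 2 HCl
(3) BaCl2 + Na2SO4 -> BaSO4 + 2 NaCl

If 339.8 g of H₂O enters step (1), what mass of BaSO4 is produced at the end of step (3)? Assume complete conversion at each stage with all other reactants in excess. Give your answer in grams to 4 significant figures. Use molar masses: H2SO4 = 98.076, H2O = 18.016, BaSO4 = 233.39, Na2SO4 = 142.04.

n(H2O) = 339.8 / 18.016 = 18.861 mol.
Reaction (1): H2O→H2SO4 ratio 1:1 ⇒ n(H2SO4) = 18.861 mol.
Reaction (2): H2SO4→Na2SO4 ratio 1:1 ⇒ n(Na2SO4) = 18.861 mol.
Reaction (3): Na2SO4→BaSO4 ratio 1:1 ⇒ n(BaSO4) = 18.861 mol.
Mass of BaSO4 = 18.861 × 233.39 = 4402.0 g.

4402 g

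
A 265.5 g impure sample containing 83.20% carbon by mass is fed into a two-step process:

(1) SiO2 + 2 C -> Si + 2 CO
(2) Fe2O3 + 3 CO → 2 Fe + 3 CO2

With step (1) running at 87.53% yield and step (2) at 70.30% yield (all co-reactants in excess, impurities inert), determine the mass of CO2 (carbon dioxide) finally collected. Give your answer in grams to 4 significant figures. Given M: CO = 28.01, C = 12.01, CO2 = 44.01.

Pure C = 265.5 × 0.8320 = 220.90 g.
n(C) = 220.90 / 12.01 = 18.393 mol.
Step 1 (C:CO = 2:2): theoretical n(CO) = 18.393 mol; at 87.53% yield, n(CO) = 16.099 mol.
Step 2 (CO:CO2 = 3:3): theoretical n(CO2) = 16.099 mol, so theoretical mass = 16.099 × 44.01 = 708.52 g.
At 70.30% yield, actual mass of CO2 = 708.52 × 0.7030 = 498.09 g.

498.1 g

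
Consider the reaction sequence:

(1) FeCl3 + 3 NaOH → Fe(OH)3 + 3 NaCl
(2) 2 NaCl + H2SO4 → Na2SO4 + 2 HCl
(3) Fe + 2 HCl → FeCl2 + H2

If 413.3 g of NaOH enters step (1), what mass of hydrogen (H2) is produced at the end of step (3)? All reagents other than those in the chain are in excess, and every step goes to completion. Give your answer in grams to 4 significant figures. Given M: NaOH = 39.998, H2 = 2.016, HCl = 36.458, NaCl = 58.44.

10.42 g

n(NaOH) = 413.3 / 39.998 = 10.333 mol.
Reaction (1): NaOH→NaCl ratio 3:3 ⇒ n(NaCl) = 10.333 mol.
Reaction (2): NaCl→HCl ratio 2:2 ⇒ n(HCl) = 10.333 mol.
Reaction (3): HCl→H2 ratio 2:1 ⇒ n(H2) = 5.1665 mol.
Mass of H2 = 5.1665 × 2.016 = 10.416 g.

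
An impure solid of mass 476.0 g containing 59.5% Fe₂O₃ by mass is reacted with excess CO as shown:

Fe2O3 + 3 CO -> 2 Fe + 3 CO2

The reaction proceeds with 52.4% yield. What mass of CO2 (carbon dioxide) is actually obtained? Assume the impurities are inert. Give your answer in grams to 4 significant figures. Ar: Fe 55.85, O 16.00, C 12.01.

122.7 g

Pure Fe2O3 available = 476.0 g × 0.595 = 283.22 g.
M(Fe2O3) = 2(55.85) + 3(16.00) = 159.70 g/mol.
M(CO2) = 12.01 + 2(16.00) = 44.01 g/mol.
n(Fe2O3) = 283.22 g / 159.70 g/mol = 1.7735 mol.
From the equation the Fe2O3:CO2 mole ratio is 1:3, so n(CO2) = 1.7735 × 3/1 = 5.3204 mol.
Mass of CO2 = 5.3204 mol × 44.01 g/mol = 234.15 g.
Actual mass collected = 234.15 g × 0.524 = 122.69 g.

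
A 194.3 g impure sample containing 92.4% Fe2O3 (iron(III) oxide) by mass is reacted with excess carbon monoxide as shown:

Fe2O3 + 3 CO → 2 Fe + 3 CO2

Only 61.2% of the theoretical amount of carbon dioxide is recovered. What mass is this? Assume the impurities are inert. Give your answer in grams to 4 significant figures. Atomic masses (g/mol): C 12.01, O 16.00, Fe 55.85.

Pure Fe2O3 available = 194.3 g × 0.924 = 179.53 g.
M(Fe2O3) = 2(55.85) + 3(16.00) = 159.70 g/mol.
M(CO2) = 12.01 + 2(16.00) = 44.01 g/mol.
n(Fe2O3) = 179.53 g / 159.70 g/mol = 1.1242 mol.
From the equation the Fe2O3:CO2 mole ratio is 1:3, so n(CO2) = 1.1242 × 3/1 = 3.3726 mol.
Mass of CO2 = 3.3726 mol × 44.01 g/mol = 148.43 g.
Actual mass collected = 148.43 g × 0.612 = 90.837 g.

90.84 g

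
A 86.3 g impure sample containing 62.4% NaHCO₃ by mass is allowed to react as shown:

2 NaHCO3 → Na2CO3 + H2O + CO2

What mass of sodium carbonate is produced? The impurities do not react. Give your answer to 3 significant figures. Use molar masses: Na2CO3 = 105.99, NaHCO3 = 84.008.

34.0 g

Mass of pure NaHCO3 = 86.3 g × 0.624 = 53.85 g.
n(NaHCO3) = 53.85 g / 84.008 g/mol = 0.6410 mol.
From the equation the NaHCO3:Na2CO3 mole ratio is 2:1, so n(Na2CO3) = 0.6410 × 1/2 = 0.3205 mol.
Mass of Na2CO3 = 0.3205 mol × 105.99 g/mol = 33.97 g.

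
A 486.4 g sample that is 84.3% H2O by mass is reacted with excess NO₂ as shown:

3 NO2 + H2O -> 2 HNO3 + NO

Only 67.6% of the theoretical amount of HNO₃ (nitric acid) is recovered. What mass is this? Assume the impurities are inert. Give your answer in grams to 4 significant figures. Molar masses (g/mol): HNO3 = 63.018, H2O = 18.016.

1939 g

Pure H2O available = 486.4 g × 0.843 = 410.04 g.
n(H2O) = 410.04 g / 18.016 g/mol = 22.760 mol.
From the equation the H2O:HNO3 mole ratio is 1:2, so n(HNO3) = 22.760 × 2/1 = 45.519 mol.
Mass of HNO3 = 45.519 mol × 63.018 g/mol = 2868.5 g.
Actual mass collected = 2868.5 g × 0.676 = 1939.1 g.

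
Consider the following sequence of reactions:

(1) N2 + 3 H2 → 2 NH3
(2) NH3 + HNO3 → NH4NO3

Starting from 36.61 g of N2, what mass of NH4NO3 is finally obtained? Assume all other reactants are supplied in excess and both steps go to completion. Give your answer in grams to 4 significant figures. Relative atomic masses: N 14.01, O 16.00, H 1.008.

209.2 g

M(N2) = 2(14.01) = 28.02 g/mol.
M(NH4NO3) = 2(14.01) + 4(1.008) + 3(16.00) = 80.052 g/mol.
n(N2) = 36.610 / 28.02 = 1.3066 mol.
Step 1 gives a 1:2 ratio of N2 to NH3, so n(NH3) = 2.6131 mol.
In step 2 the NH3:NH4NO3 ratio is 1:1, so n(NH4NO3) = 2.6131 mol.
Mass of NH4NO3 = 2.6131 × 80.052 = 209.19 g.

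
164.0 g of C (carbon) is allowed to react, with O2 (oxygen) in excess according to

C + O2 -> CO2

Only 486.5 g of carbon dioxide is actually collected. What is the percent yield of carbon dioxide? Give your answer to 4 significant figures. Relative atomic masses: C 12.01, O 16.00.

80.95 %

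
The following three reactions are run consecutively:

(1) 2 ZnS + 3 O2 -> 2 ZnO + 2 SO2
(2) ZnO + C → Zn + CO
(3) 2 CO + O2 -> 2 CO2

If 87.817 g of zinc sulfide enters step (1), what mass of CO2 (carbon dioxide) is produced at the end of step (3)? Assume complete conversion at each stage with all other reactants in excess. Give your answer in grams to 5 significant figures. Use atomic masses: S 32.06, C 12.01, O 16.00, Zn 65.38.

39.664 g

M(ZnS) = 65.38 + 32.06 = 97.44 g/mol.
M(CO2) = 12.01 + 2(16.00) = 44.01 g/mol.
n(ZnS) = 87.817 / 97.44 = 0.901242 mol.
Reaction (1): ZnS→ZnO ratio 2:2 ⇒ n(ZnO) = 0.901242 mol.
Reaction (2): ZnO→CO ratio 1:1 ⇒ n(CO) = 0.901242 mol.
Reaction (3): CO→CO2 ratio 2:2 ⇒ n(CO2) = 0.901242 mol.
Mass of CO2 = 0.901242 × 44.01 = 39.6637 g.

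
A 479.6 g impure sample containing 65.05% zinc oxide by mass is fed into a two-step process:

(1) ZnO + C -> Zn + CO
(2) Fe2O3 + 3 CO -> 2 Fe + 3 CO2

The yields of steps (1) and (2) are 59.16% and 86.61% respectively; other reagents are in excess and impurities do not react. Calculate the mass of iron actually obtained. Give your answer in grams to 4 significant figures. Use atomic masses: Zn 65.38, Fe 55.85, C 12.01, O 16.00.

Pure ZnO = 479.6 × 0.6505 = 311.98 g.
M(ZnO) = 65.38 + 16.00 = 81.38 g/mol.
M(Fe) = 55.85 g/mol.
n(ZnO) = 311.98 / 81.38 = 3.8336 mol.
Step 1 (ZnO:CO = 1:1): theoretical n(CO) = 3.8336 mol; at 59.16% yield, n(CO) = 2.2680 mol.
Step 2 (CO:Fe = 3:2): theoretical n(Fe) = 1.5120 mol, so theoretical mass = 1.5120 × 55.85 = 84.444 g.
At 86.61% yield, actual mass of Fe = 84.444 × 0.8661 = 73.137 g.

73.14 g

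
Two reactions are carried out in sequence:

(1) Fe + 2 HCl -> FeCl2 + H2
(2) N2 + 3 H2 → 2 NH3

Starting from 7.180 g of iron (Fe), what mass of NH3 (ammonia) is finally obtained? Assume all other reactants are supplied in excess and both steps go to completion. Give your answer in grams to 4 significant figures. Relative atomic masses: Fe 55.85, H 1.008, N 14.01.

1.460 g

M(Fe) = 55.85 g/mol.
M(NH3) = 14.01 + 3(1.008) = 17.034 g/mol.
n(Fe) = 7.1800 / 55.85 = 0.12856 mol.
Step 1 gives a 1:1 ratio of Fe to H2, so n(H2) = 0.12856 mol.
In step 2 the H2:NH3 ratio is 3:2, so n(NH3) = 0.085706 mol.
Mass of NH3 = 0.085706 × 17.034 = 1.4599 g.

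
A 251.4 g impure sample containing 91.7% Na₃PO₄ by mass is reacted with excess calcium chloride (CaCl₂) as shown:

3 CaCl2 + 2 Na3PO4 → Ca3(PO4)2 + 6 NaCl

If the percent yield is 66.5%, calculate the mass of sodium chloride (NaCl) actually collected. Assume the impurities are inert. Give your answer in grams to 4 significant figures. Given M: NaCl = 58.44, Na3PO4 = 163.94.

Pure Na3PO4 available = 251.4 g × 0.917 = 230.53 g.
n(Na3PO4) = 230.53 g / 163.94 g/mol = 1.4062 mol.
From the equation the Na3PO4:NaCl mole ratio is 2:6, so n(NaCl) = 1.4062 × 6/2 = 4.2186 mol.
Mass of NaCl = 4.2186 mol × 58.44 g/mol = 246.54 g.
Actual mass collected = 246.54 g × 0.665 = 163.95 g.

163.9 g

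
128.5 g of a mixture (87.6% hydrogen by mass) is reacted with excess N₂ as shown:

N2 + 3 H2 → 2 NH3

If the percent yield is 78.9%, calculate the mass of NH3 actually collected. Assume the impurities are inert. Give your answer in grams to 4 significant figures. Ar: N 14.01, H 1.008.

Pure H2 available = 128.5 g × 0.876 = 112.57 g.
M(H2) = 2(1.008) = 2.016 g/mol.
M(NH3) = 14.01 + 3(1.008) = 17.034 g/mol.
n(H2) = 112.57 g / 2.016 g/mol = 55.836 mol.
From the equation the H2:NH3 mole ratio is 3:2, so n(NH3) = 55.836 × 2/3 = 37.224 mol.
Mass of NH3 = 37.224 mol × 17.034 g/mol = 634.08 g.
Actual mass collected = 634.08 g × 0.789 = 500.29 g.

500.3 g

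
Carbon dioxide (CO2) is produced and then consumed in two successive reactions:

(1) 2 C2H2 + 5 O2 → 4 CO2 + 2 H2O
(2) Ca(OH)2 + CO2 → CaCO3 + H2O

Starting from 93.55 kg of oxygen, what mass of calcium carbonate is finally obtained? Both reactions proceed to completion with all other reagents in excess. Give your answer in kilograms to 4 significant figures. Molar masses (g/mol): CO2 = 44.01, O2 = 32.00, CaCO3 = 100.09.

234.1 kg

93.55 kg = 93550 g.
n(O2) = 93550 / 32.00 = 2923.4 mol.
Step 1 gives a 5:4 ratio of O2 to CO2, so n(CO2) = 2338.8 mol.
In step 2 the CO2:CaCO3 ratio is 1:1, so n(CaCO3) = 2338.8 mol.
Mass of CaCO3 = 2338.8 × 100.09 = 234090 g = 234.1 kg.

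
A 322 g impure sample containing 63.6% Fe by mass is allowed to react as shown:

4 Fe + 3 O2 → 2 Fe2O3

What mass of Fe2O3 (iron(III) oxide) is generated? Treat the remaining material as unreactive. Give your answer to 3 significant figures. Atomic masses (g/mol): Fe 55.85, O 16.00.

293 g

Mass of pure Fe = 322 g × 0.636 = 204.8 g.
M(Fe) = 55.85 g/mol.
M(Fe2O3) = 2(55.85) + 3(16.00) = 159.70 g/mol.
n(Fe) = 204.8 g / 55.85 g/mol = 3.667 mol.
From the equation the Fe:Fe2O3 mole ratio is 4:2, so n(Fe2O3) = 3.667 × 2/4 = 1.833 mol.
Mass of Fe2O3 = 1.833 mol × 159.70 g/mol = 292.8 g.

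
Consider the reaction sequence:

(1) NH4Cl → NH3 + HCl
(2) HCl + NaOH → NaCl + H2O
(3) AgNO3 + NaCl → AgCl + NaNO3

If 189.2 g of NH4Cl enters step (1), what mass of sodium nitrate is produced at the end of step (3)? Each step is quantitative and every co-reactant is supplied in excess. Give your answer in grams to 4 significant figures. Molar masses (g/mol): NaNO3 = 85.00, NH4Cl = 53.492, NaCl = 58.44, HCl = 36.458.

n(NH4Cl) = 189.2 / 53.492 = 3.5370 mol.
Reaction (1): NH4Cl→HCl ratio 1:1 ⇒ n(HCl) = 3.5370 mol.
Reaction (2): HCl→NaCl ratio 1:1 ⇒ n(NaCl) = 3.5370 mol.
Reaction (3): NaCl→NaNO3 ratio 1:1 ⇒ n(NaNO3) = 3.5370 mol.
Mass of NaNO3 = 3.5370 × 85.00 = 300.64 g.

300.6 g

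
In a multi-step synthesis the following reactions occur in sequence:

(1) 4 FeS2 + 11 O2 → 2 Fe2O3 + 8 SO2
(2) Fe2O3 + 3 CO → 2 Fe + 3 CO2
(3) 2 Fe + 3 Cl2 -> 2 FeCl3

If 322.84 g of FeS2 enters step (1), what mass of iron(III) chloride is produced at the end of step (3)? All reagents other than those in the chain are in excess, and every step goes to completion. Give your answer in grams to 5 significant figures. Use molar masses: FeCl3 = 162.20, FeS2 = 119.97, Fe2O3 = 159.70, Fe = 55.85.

436.48 g

n(FeS2) = 322.84 / 119.97 = 2.69101 mol.
Reaction (1): FeS2→Fe2O3 ratio 4:2 ⇒ n(Fe2O3) = 1.34550 mol.
Reaction (2): Fe2O3→Fe ratio 1:2 ⇒ n(Fe) = 2.69101 mol.
Reaction (3): Fe→FeCl3 ratio 2:2 ⇒ n(FeCl3) = 2.69101 mol.
Mass of FeCl3 = 2.69101 × 162.20 = 436.481 g.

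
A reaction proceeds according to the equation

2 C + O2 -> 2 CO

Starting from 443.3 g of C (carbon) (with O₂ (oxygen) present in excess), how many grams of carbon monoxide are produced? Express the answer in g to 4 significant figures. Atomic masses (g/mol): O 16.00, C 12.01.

1034 g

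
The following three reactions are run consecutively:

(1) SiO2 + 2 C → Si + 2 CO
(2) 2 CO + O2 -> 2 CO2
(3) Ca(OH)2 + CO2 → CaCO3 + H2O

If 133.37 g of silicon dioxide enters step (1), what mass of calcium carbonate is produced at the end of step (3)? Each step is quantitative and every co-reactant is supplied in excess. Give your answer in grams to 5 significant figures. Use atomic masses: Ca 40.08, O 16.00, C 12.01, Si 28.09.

M(SiO2) = 28.09 + 2(16.00) = 60.09 g/mol.
M(CaCO3) = 40.08 + 12.01 + 3(16.00) = 100.09 g/mol.
n(SiO2) = 133.37 / 60.09 = 2.21950 mol.
Reaction (1): SiO2→CO ratio 1:2 ⇒ n(CO) = 4.43901 mol.
Reaction (2): CO→CO2 ratio 2:2 ⇒ n(CO2) = 4.43901 mol.
Reaction (3): CO2→CaCO3 ratio 1:1 ⇒ n(CaCO3) = 4.43901 mol.
Mass of CaCO3 = 4.43901 × 100.09 = 444.300 g.

444.30 g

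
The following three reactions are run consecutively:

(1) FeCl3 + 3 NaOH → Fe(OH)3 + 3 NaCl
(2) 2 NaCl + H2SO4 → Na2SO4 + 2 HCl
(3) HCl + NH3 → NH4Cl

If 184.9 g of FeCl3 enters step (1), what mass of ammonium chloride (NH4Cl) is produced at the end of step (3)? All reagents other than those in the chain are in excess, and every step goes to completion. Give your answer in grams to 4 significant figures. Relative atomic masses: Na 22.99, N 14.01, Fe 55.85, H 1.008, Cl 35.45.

M(FeCl3) = 55.85 + 3(35.45) = 162.20 g/mol.
M(NH4Cl) = 14.01 + 4(1.008) + 35.45 = 53.492 g/mol.
n(FeCl3) = 184.9 / 162.20 = 1.1400 mol.
Reaction (1): FeCl3→NaCl ratio 1:3 ⇒ n(NaCl) = 3.4199 mol.
Reaction (2): NaCl→HCl ratio 2:2 ⇒ n(HCl) = 3.4199 mol.
Reaction (3): HCl→NH4Cl ratio 1:1 ⇒ n(NH4Cl) = 3.4199 mol.
Mass of NH4Cl = 3.4199 × 53.492 = 182.93 g.

182.9 g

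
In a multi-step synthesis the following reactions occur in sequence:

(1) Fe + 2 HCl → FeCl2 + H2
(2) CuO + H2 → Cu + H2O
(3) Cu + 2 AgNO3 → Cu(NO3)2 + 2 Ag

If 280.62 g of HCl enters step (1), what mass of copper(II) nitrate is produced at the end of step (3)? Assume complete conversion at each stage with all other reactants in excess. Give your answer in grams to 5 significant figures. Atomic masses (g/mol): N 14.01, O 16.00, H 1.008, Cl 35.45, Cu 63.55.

M(HCl) = 1.008 + 35.45 = 36.458 g/mol.
M(Cu(NO3)2) = 63.55 + 2(14.01) + 6(16.00) = 187.57 g/mol.
n(HCl) = 280.62 / 36.458 = 7.69708 mol.
Reaction (1): HCl→H2 ratio 2:1 ⇒ n(H2) = 3.84854 mol.
Reaction (2): H2→Cu ratio 1:1 ⇒ n(Cu) = 3.84854 mol.
Reaction (3): Cu→Cu(NO3)2 ratio 1:1 ⇒ n(Cu(NO3)2) = 3.84854 mol.
Mass of Cu(NO3)2 = 3.84854 × 187.57 = 721.870 g.

721.87 g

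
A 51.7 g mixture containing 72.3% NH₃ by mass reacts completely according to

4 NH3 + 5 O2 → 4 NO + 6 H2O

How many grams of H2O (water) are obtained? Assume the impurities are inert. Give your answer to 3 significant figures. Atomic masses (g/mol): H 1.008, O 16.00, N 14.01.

59.3 g

Mass of pure NH3 = 51.7 g × 0.723 = 37.38 g.
M(NH3) = 14.01 + 3(1.008) = 17.034 g/mol.
M(H2O) = 2(1.008) + 16.00 = 18.016 g/mol.
n(NH3) = 37.38 g / 17.034 g/mol = 2.194 mol.
From the equation the NH3:H2O mole ratio is 4:6, so n(H2O) = 2.194 × 6/4 = 3.292 mol.
Mass of H2O = 3.292 mol × 18.016 g/mol = 59.30 g.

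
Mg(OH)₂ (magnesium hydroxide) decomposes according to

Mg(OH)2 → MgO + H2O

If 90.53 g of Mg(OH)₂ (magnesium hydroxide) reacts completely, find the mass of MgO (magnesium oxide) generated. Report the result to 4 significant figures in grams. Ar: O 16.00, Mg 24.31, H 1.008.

M(Mg(OH)2) = 24.31 + 2(16.00) + 2(1.008) = 58.326 g/mol.
M(MgO) = 24.31 + 16.00 = 40.31 g/mol.
n(Mg(OH)2) = 90.530 g / 58.326 g/mol = 1.5521 mol.
From the equation the Mg(OH)2:MgO mole ratio is 1:1, so n(MgO) = 1.5521 × 1/1 = 1.5521 mol.
Mass of MgO = 1.5521 mol × 40.31 g/mol = 62.567 g.

62.57 g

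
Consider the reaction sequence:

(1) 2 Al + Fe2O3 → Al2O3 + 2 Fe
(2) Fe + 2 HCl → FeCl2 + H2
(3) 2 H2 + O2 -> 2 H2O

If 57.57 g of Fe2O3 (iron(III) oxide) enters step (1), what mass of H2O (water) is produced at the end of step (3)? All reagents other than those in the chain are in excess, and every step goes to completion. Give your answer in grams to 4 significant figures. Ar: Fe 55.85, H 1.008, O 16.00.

12.99 g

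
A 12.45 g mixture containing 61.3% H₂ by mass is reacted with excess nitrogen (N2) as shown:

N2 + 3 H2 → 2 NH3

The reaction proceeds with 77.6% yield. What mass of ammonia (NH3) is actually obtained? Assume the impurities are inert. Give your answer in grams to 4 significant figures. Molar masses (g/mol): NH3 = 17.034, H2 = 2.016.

Pure H2 available = 12.45 g × 0.613 = 7.6318 g.
n(H2) = 7.6318 g / 2.016 g/mol = 3.7856 mol.
From the equation the H2:NH3 mole ratio is 3:2, so n(NH3) = 3.7856 × 2/3 = 2.5238 mol.
Mass of NH3 = 2.5238 mol × 17.034 g/mol = 42.990 g.
Actual mass collected = 42.990 g × 0.776 = 33.360 g.

33.36 g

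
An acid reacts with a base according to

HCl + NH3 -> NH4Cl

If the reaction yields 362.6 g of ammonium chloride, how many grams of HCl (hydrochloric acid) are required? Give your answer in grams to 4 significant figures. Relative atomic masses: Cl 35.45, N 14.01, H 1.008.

M(NH4Cl) = 14.01 + 4(1.008) + 35.45 = 53.492 g/mol.
M(HCl) = 1.008 + 35.45 = 36.458 g/mol.
n(NH4Cl) = 362.60 g / 53.492 g/mol = 6.7786 mol.
From the equation the NH4Cl:HCl mole ratio is 1:1, so n(HCl) = 6.7786 × 1/1 = 6.7786 mol.
Mass of HCl = 6.7786 mol × 36.458 g/mol = 247.13 g.

247.1 g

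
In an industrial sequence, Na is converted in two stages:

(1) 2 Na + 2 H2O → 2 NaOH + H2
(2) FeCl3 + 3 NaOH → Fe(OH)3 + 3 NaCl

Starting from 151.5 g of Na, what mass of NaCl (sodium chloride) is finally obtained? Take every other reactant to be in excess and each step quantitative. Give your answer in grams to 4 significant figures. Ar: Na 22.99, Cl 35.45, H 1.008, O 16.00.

385.1 g

M(Na) = 22.99 g/mol.
M(NaCl) = 22.99 + 35.45 = 58.44 g/mol.
n(Na) = 151.50 / 22.99 = 6.5898 mol.
Step 1 gives a 2:2 ratio of Na to NaOH, so n(NaOH) = 6.5898 mol.
In step 2 the NaOH:NaCl ratio is 3:3, so n(NaCl) = 6.5898 mol.
Mass of NaCl = 6.5898 × 58.44 = 385.11 g.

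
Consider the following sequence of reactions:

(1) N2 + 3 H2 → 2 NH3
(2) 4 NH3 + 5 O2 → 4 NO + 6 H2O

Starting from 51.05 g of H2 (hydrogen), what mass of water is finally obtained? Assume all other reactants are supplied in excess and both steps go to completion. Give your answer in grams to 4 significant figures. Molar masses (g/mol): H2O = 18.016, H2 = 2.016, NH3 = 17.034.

n(H2) = 51.050 / 2.016 = 25.322 mol.
Step 1 gives a 3:2 ratio of H2 to NH3, so n(NH3) = 16.882 mol.
In step 2 the NH3:H2O ratio is 4:6, so n(H2O) = 25.322 mol.
Mass of H2O = 25.322 × 18.016 = 456.21 g.

456.2 g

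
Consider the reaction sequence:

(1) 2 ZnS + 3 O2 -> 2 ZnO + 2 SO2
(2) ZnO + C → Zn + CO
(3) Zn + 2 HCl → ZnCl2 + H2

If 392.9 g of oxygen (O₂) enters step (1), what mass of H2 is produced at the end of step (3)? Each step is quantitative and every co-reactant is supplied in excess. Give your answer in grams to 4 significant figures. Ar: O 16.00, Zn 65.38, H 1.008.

M(O2) = 2(16.00) = 32.00 g/mol.
M(H2) = 2(1.008) = 2.016 g/mol.
n(O2) = 392.9 / 32.00 = 12.278 mol.
Reaction (1): O2→ZnO ratio 3:2 ⇒ n(ZnO) = 8.1854 mol.
Reaction (2): ZnO→Zn ratio 1:1 ⇒ n(Zn) = 8.1854 mol.
Reaction (3): Zn→H2 ratio 1:1 ⇒ n(H2) = 8.1854 mol.
Mass of H2 = 8.1854 × 2.016 = 16.502 g.

16.50 g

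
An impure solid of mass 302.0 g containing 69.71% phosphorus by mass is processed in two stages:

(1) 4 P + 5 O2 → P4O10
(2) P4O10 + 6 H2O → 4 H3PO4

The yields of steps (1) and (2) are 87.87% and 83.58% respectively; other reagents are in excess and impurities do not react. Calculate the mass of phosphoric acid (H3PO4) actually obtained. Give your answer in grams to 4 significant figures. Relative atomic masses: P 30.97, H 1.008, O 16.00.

489.2 g

Pure P = 302.0 × 0.6971 = 210.52 g.
M(P) = 30.97 g/mol.
M(H3PO4) = 3(1.008) + 30.97 + 4(16.00) = 97.994 g/mol.
n(P) = 210.52 / 30.97 = 6.7977 mol.
Step 1 (P:P4O10 = 4:1): theoretical n(P4O10) = 1.6994 mol; at 87.87% yield, n(P4O10) = 1.4933 mol.
Step 2 (P4O10:H3PO4 = 1:4): theoretical n(H3PO4) = 5.9731 mol, so theoretical mass = 5.9731 × 97.994 = 585.33 g.
At 83.58% yield, actual mass of H3PO4 = 585.33 × 0.8358 = 489.22 g.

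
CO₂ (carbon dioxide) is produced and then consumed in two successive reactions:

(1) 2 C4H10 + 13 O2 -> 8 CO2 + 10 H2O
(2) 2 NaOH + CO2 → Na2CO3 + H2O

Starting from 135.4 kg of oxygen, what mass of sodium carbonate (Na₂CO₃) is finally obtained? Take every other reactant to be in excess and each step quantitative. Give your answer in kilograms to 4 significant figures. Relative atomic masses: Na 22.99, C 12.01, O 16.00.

276.0 kg

M(O2) = 2(16.00) = 32.00 g/mol.
M(Na2CO3) = 2(22.99) + 12.01 + 3(16.00) = 105.99 g/mol.
135.4 kg = 135400 g.
n(O2) = 135400 / 32.00 = 4231.2 mol.
Step 1 gives a 13:8 ratio of O2 to CO2, so n(CO2) = 2603.8 mol.
In step 2 the CO2:Na2CO3 ratio is 1:1, so n(Na2CO3) = 2603.8 mol.
Mass of Na2CO3 = 2603.8 × 105.99 = 275980 g = 276.0 kg.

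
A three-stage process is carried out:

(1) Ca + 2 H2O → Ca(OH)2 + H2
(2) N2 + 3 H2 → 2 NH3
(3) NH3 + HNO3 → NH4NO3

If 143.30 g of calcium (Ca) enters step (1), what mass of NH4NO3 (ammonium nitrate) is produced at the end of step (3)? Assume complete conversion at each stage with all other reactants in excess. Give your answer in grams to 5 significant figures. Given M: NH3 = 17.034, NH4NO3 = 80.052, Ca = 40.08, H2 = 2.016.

n(Ca) = 143.30 / 40.08 = 3.57535 mol.
Reaction (1): Ca→H2 ratio 1:1 ⇒ n(H2) = 3.57535 mol.
Reaction (2): H2→NH3 ratio 3:2 ⇒ n(NH3) = 2.38357 mol.
Reaction (3): NH3→NH4NO3 ratio 1:1 ⇒ n(NH4NO3) = 2.38357 mol.
Mass of NH4NO3 = 2.38357 × 80.052 = 190.809 g.

190.81 g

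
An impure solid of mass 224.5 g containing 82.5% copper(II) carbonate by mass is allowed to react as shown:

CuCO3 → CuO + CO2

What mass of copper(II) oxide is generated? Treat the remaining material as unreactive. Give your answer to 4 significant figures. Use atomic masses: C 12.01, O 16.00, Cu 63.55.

119.2 g

Mass of pure CuCO3 = 224.5 g × 0.825 = 185.21 g.
M(CuCO3) = 63.55 + 12.01 + 3(16.00) = 123.56 g/mol.
M(CuO) = 63.55 + 16.00 = 79.55 g/mol.
n(CuCO3) = 185.21 g / 123.56 g/mol = 1.4990 mol.
From the equation the CuCO3:CuO mole ratio is 1:1, so n(CuO) = 1.4990 × 1/1 = 1.4990 mol.
Mass of CuO = 1.4990 mol × 79.55 g/mol = 119.24 g.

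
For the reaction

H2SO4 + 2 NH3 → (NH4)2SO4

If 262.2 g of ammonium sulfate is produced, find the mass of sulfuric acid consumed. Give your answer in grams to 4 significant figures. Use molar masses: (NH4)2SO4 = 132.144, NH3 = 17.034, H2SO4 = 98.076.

n((NH4)2SO4) = 262.20 g / 132.144 g/mol = 1.9842 mol.
From the equation the (NH4)2SO4:H2SO4 mole ratio is 1:1, so n(H2SO4) = 1.9842 × 1/1 = 1.9842 mol.
Mass of H2SO4 = 1.9842 mol × 98.076 g/mol = 194.60 g.

194.6 g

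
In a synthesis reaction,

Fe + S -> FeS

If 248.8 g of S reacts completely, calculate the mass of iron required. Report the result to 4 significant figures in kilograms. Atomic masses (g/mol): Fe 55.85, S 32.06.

M(S) = 32.06 g/mol.
M(Fe) = 55.85 g/mol.
n(S) = 248.80 g / 32.06 g/mol = 7.7604 mol.
From the equation the S:Fe mole ratio is 1:1, so n(Fe) = 7.7604 × 1/1 = 7.7604 mol.
Mass of Fe = 7.7604 mol × 55.85 g/mol = 433.42 g.
Converting to kg: 433.42 g = 0.4334 kg.

0.4334 kg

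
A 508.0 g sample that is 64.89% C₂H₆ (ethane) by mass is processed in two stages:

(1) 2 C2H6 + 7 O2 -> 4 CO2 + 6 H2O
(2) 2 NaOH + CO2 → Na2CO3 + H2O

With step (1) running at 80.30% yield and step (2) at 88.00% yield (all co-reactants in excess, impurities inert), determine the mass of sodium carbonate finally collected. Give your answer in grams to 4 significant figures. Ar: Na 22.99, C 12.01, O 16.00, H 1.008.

Pure C2H6 = 508.0 × 0.6489 = 329.64 g.
M(C2H6) = 2(12.01) + 6(1.008) = 30.068 g/mol.
M(Na2CO3) = 2(22.99) + 12.01 + 3(16.00) = 105.99 g/mol.
n(C2H6) = 329.64 / 30.068 = 10.963 mol.
Step 1 (C2H6:CO2 = 2:4): theoretical n(CO2) = 21.926 mol; at 80.30% yield, n(CO2) = 17.607 mol.
Step 2 (CO2:Na2CO3 = 1:1): theoretical n(Na2CO3) = 17.607 mol, so theoretical mass = 17.607 × 105.99 = 1866.2 g.
At 88.00% yield, actual mass of Na2CO3 = 1866.2 × 0.8800 = 1642.2 g.

1642 g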